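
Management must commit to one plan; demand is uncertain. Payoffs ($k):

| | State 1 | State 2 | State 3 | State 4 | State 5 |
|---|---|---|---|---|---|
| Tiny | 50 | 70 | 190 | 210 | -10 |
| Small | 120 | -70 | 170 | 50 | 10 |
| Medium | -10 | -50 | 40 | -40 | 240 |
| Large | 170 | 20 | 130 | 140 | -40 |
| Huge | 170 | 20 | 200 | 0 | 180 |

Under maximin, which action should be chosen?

Huge

Row minima: Tiny=-10, Small=-70, Medium=-50, Large=-40, Huge=0
Best worst-case = 0 → Huge.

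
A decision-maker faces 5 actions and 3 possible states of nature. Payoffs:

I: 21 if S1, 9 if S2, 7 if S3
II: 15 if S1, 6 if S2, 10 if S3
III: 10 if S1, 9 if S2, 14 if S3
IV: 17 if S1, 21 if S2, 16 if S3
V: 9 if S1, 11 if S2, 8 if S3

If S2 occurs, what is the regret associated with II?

15

Best payoff under S2 is 21.
Regret = 21 − 6 = 15.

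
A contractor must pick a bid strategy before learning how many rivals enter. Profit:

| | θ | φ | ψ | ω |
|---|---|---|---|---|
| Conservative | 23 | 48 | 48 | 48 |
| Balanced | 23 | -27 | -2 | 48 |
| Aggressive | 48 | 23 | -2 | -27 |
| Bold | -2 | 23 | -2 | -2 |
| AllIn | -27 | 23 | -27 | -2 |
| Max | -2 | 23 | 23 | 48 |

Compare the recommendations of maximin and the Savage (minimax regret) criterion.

maximin → Conservative; minimax regret → Conservative (agree)

Row minima: Conservative=23, Balanced=-27, Aggressive=-27, Bold=-2, AllIn=-27, Max=-2
Best worst-case = 23 → Conservative.
Column bests: θ=48, φ=48, ψ=48, ω=48.
Conservative regrets: 25, 0, 0, 0 → max 25
Balanced regrets: 25, 75, 50, 0 → max 75
Aggressive regrets: 0, 25, 50, 75 → max 75
Bold regrets: 50, 25, 50, 50 → max 50
AllIn regrets: 75, 25, 75, 50 → max 75
Max regrets: 50, 25, 25, 0 → max 50
Smallest max regret = 25 → Conservative.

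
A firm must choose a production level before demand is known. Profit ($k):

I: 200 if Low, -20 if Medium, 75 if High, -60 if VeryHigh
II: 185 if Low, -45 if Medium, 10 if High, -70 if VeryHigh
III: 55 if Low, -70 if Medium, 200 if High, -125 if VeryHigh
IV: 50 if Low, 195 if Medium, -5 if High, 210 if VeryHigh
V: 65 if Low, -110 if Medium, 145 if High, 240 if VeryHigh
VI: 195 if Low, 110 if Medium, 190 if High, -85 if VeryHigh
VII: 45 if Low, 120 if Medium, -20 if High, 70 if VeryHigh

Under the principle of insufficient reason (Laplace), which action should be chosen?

Row averages: I=48.75, II=20, III=15, IV=112.5, V=85, VI=102.5, VII=53.75
Highest average = 112.5 → IV.

IV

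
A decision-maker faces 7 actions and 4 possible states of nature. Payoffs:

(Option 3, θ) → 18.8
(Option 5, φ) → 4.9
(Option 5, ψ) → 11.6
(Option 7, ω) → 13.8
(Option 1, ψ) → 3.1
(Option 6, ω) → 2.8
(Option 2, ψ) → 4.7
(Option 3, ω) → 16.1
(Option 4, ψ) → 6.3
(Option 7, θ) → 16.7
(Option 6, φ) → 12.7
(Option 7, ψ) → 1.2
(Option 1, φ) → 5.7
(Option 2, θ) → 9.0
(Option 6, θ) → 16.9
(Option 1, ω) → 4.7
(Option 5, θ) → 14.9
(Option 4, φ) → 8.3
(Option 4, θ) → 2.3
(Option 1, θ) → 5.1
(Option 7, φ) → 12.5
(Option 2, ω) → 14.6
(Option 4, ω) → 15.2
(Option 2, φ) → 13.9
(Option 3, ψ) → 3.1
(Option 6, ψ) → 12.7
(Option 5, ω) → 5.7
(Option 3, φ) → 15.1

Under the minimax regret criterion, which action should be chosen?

Option 3

Column bests: θ=18.8, φ=15.1, ψ=12.7, ω=16.1.
Option 1 regrets: 13.7, 9.4, 9.6, 11.4 → max 13.7
Option 2 regrets: 9.8, 1.2, 8.0, 1.5 → max 9.8
Option 3 regrets: 0.0, 0.0, 9.6, 0.0 → max 9.6
Option 4 regrets: 16.5, 6.8, 6.4, 0.9 → max 16.5
Option 5 regrets: 3.9, 10.2, 1.1, 10.4 → max 10.4
Option 6 regrets: 1.9, 2.4, 0.0, 13.3 → max 13.3
Option 7 regrets: 2.1, 2.6, 11.5, 2.3 → max 11.5
Smallest max regret = 9.6 → Option 3.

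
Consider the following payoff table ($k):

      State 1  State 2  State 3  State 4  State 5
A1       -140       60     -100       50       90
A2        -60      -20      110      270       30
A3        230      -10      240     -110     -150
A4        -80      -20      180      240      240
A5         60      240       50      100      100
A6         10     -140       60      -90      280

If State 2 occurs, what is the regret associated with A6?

Best payoff under State 2 is 240.
Regret = 240 − (-140) = 380.

380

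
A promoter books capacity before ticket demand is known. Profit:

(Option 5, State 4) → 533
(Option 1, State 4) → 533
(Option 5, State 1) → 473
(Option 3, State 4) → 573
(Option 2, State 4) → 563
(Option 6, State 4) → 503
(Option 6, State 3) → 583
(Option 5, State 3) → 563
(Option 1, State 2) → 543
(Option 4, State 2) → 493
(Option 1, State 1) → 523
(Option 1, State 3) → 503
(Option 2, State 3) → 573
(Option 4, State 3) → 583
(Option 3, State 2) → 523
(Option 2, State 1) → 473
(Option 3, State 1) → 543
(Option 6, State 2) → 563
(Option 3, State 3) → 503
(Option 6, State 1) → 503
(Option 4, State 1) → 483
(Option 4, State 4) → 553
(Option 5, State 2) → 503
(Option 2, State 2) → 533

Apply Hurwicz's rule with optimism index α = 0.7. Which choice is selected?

Option 1: 0.7·543 + 0.3·503 = 531
Option 2: 0.7·573 + 0.3·473 = 543
Option 3: 0.7·573 + 0.3·503 = 552
Option 4: 0.7·583 + 0.3·483 = 553
Option 5: 0.7·563 + 0.3·473 = 536
Option 6: 0.7·583 + 0.3·503 = 559
Highest Hurwicz score = 559 → Option 6.

Option 6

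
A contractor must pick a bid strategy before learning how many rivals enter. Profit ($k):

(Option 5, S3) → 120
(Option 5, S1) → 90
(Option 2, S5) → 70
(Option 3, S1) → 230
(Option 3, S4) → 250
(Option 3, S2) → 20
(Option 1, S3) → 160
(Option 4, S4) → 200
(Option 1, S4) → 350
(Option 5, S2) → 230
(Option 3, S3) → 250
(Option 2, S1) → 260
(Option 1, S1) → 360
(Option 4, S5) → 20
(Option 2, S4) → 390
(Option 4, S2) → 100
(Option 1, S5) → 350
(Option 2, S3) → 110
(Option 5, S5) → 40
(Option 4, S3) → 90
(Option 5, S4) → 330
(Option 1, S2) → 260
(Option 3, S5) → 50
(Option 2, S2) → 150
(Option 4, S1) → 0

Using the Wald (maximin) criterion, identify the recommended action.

Option 1

Row minima: Option 1=160, Option 2=70, Option 3=20, Option 4=0, Option 5=40
Best worst-case = 160 → Option 1.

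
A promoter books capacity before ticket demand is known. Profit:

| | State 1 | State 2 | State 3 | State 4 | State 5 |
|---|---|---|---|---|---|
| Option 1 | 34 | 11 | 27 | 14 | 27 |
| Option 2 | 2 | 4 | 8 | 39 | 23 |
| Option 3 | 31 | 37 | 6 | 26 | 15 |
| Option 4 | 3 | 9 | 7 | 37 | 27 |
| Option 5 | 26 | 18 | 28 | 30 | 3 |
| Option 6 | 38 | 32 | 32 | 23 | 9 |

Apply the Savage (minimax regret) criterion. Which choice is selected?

Option 6

Column bests: State 1=38, State 2=37, State 3=32, State 4=39, State 5=27.
Option 1 regrets: 4, 26, 5, 25, 0 → max 26
Option 2 regrets: 36, 33, 24, 0, 4 → max 36
Option 3 regrets: 7, 0, 26, 13, 12 → max 26
Option 4 regrets: 35, 28, 25, 2, 0 → max 35
Option 5 regrets: 12, 19, 4, 9, 24 → max 24
Option 6 regrets: 0, 5, 0, 16, 18 → max 18
Smallest max regret = 18 → Option 6.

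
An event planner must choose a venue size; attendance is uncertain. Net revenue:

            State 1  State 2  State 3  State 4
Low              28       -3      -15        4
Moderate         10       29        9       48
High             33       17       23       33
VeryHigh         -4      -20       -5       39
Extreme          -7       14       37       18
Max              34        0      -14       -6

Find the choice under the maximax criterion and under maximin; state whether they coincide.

maximax → Moderate; maximin → High (disagree)

Row maxima: Low=28, Moderate=48, High=33, VeryHigh=39, Extreme=37, Max=34
Best best-case = 48 → Moderate.
Row minima: Low=-15, Moderate=9, High=17, VeryHigh=-20, Extreme=-7, Max=-14
Best worst-case = 17 → High.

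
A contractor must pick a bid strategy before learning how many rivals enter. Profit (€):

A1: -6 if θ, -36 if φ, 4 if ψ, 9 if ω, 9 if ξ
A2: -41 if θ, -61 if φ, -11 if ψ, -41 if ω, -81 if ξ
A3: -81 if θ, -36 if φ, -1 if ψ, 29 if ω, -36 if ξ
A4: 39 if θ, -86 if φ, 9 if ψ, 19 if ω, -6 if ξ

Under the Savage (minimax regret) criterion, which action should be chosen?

Column bests: θ=39, φ=-36, ψ=9, ω=29, ξ=9.
A1 regrets: 45, 0, 5, 20, 0 → max 45
A2 regrets: 80, 25, 20, 70, 90 → max 90
A3 regrets: 120, 0, 10, 0, 45 → max 120
A4 regrets: 0, 50, 0, 10, 15 → max 50
Smallest max regret = 45 → A1.

A1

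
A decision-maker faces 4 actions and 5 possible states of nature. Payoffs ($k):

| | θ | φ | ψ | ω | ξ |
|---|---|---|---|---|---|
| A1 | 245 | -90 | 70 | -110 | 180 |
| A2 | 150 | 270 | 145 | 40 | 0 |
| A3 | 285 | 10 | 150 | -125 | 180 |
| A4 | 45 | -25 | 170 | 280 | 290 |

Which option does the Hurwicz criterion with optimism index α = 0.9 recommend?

A1: 0.9·245 + 0.1·(-110) = 209.5
A2: 0.9·270 + 0.1·0 = 243
A3: 0.9·285 + 0.1·(-125) = 244
A4: 0.9·290 + 0.1·(-25) = 258.5
Highest Hurwicz score = 258.5 → A4.

A4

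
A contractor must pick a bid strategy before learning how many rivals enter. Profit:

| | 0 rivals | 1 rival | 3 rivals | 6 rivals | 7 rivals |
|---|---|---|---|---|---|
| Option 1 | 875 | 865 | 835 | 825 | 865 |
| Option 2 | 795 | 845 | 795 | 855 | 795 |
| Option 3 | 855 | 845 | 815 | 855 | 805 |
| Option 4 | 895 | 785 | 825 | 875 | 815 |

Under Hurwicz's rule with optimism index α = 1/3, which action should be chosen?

Option 1: 1/3·875 + 2/3·825 = 2525/3
Option 2: 1/3·855 + 2/3·795 = 815
Option 3: 1/3·855 + 2/3·805 = 2465/3
Option 4: 1/3·895 + 2/3·785 = 2465/3
Highest Hurwicz score = 2525/3 → Option 1.

Option 1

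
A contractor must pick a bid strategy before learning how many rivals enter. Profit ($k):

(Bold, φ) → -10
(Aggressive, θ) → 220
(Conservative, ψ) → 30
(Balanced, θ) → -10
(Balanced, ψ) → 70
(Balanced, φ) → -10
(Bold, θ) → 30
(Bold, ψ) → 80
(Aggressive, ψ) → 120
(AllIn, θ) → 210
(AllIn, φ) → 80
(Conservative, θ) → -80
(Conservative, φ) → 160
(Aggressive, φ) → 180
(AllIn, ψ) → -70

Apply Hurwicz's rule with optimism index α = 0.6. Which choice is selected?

Conservative: 0.6·160 + 0.4·(-80) = 64
Balanced: 0.6·70 + 0.4·(-10) = 38
Aggressive: 0.6·220 + 0.4·120 = 180
Bold: 0.6·80 + 0.4·(-10) = 44
AllIn: 0.6·210 + 0.4·(-70) = 98
Highest Hurwicz score = 180 → Aggressive.

Aggressive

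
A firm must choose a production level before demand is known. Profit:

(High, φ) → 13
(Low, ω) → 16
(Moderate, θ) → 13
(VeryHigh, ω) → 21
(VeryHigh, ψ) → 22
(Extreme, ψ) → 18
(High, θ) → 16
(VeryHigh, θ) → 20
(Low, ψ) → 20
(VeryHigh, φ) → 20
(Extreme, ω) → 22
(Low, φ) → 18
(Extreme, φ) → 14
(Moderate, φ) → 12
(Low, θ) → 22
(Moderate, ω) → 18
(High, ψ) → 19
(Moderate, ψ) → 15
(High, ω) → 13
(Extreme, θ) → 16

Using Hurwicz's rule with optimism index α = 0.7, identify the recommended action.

Low: 0.7·22 + 0.3·16 = 20.2
Moderate: 0.7·18 + 0.3·12 = 16.2
High: 0.7·19 + 0.3·13 = 17.2
VeryHigh: 0.7·22 + 0.3·20 = 21.4
Extreme: 0.7·22 + 0.3·14 = 19.6
Highest Hurwicz score = 21.4 → VeryHigh.

VeryHigh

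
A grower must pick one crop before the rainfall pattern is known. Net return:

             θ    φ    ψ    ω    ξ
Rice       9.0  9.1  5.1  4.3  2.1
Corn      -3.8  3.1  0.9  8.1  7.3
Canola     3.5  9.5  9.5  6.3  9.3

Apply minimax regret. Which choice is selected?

Column bests: θ=9.0, φ=9.5, ψ=9.5, ω=8.1, ξ=9.3.
Rice regrets: 0.0, 0.4, 4.4, 3.8, 7.2 → max 7.2
Corn regrets: 12.8, 6.4, 8.6, 0.0, 2.0 → max 12.8
Canola regrets: 5.5, 0.0, 0.0, 1.8, 0.0 → max 5.5
Smallest max regret = 5.5 → Canola.

Canola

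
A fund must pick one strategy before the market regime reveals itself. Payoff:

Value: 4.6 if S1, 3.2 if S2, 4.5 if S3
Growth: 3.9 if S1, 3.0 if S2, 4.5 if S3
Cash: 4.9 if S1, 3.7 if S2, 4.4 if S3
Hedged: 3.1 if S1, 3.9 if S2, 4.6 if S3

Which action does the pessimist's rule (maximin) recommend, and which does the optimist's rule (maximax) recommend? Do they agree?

maximin → Cash; maximax → Cash (agree)

Row minima: Value=3.2, Growth=3.0, Cash=3.7, Hedged=3.1
Best worst-case = 3.7 → Cash.
Row maxima: Value=4.6, Growth=4.5, Cash=4.9, Hedged=4.6
Best best-case = 4.9 → Cash.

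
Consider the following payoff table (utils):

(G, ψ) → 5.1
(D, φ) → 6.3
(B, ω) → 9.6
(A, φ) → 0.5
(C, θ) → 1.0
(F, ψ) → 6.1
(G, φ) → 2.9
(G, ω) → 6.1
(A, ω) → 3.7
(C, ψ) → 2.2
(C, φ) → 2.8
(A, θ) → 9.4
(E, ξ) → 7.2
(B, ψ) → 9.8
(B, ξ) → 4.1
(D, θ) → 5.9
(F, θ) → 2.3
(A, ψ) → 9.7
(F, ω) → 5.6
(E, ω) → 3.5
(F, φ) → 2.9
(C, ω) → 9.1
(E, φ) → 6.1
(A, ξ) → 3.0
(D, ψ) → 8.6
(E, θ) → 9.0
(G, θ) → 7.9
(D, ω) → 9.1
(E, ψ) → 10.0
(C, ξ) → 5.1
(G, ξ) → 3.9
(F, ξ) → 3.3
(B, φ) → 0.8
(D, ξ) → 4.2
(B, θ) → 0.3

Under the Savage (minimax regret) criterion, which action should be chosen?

Column bests: θ=9.4, φ=6.3, ψ=10.0, ω=9.6, ξ=7.2.
A regrets: 0.0, 5.8, 0.3, 5.9, 4.2 → max 5.9
B regrets: 9.1, 5.5, 0.2, 0.0, 3.1 → max 9.1
C regrets: 8.4, 3.5, 7.8, 0.5, 2.1 → max 8.4
D regrets: 3.5, 0.0, 1.4, 0.5, 3.0 → max 3.5
E regrets: 0.4, 0.2, 0.0, 6.1, 0.0 → max 6.1
F regrets: 7.1, 3.4, 3.9, 4.0, 3.9 → max 7.1
G regrets: 1.5, 3.4, 4.9, 3.5, 3.3 → max 4.9
Smallest max regret = 3.5 → D.

D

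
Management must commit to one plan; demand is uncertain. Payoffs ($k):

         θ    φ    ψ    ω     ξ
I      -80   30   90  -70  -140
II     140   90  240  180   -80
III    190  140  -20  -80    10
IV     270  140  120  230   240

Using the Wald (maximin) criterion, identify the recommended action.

Row minima: I=-140, II=-80, III=-80, IV=120
Best worst-case = 120 → IV.

IV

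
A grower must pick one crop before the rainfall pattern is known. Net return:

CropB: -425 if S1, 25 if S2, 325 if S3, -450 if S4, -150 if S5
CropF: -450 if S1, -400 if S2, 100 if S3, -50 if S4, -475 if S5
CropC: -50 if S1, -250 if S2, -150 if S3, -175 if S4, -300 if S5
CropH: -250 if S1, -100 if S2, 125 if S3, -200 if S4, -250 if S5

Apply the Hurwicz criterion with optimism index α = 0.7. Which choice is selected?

CropB: 0.7·325 + 0.3·(-450) = 92.5
CropF: 0.7·100 + 0.3·(-475) = -72.5
CropC: 0.7·(-50) + 0.3·(-300) = -125
CropH: 0.7·125 + 0.3·(-250) = 12.5
Highest Hurwicz score = 92.5 → CropB.

CropB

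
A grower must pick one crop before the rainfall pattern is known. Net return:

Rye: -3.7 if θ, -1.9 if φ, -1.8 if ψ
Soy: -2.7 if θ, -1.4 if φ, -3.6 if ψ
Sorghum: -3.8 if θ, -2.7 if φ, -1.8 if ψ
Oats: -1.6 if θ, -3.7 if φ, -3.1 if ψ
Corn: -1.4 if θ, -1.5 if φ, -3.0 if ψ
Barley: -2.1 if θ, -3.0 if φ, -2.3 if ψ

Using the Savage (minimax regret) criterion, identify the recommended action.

Corn

Column bests: θ=-1.4, φ=-1.4, ψ=-1.8.
Rye regrets: 2.3, 0.5, 0.0 → max 2.3
Soy regrets: 1.3, 0.0, 1.8 → max 1.8
Sorghum regrets: 2.4, 1.3, 0.0 → max 2.4
Oats regrets: 0.2, 2.3, 1.3 → max 2.3
Corn regrets: 0.0, 0.1, 1.2 → max 1.2
Barley regrets: 0.7, 1.6, 0.5 → max 1.6
Smallest max regret = 1.2 → Corn.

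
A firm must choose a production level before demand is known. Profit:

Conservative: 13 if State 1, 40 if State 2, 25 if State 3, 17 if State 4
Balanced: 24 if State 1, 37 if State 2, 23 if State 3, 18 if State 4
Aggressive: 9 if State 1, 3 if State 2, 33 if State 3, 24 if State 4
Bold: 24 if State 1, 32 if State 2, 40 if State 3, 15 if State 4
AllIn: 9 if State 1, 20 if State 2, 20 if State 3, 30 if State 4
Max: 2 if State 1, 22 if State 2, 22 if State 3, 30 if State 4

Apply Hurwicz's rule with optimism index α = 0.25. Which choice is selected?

Balanced

Conservative: 0.25·40 + 0.75·13 = 19.75
Balanced: 0.25·37 + 0.75·18 = 22.75
Aggressive: 0.25·33 + 0.75·3 = 10.5
Bold: 0.25·40 + 0.75·15 = 21.25
AllIn: 0.25·30 + 0.75·9 = 14.25
Max: 0.25·30 + 0.75·2 = 9
Highest Hurwicz score = 22.75 → Balanced.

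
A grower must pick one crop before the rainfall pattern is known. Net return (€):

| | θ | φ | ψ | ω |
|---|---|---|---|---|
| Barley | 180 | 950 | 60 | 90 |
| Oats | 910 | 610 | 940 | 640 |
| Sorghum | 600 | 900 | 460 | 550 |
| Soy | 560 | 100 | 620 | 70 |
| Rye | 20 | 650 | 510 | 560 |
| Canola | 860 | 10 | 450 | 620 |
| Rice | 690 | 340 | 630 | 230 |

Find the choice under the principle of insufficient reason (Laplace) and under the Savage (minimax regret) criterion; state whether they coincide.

Row averages: Barley=320, Oats=775, Sorghum=627.5, Soy=337.5, Rye=435, Canola=485, Rice=472.5
Highest average = 775 → Oats.
Column bests: θ=910, φ=950, ψ=940, ω=640.
Barley regrets: 730, 0, 880, 550 → max 880
Oats regrets: 0, 340, 0, 0 → max 340
Sorghum regrets: 310, 50, 480, 90 → max 480
Soy regrets: 350, 850, 320, 570 → max 850
Rye regrets: 890, 300, 430, 80 → max 890
Canola regrets: 50, 940, 490, 20 → max 940
Rice regrets: 220, 610, 310, 410 → max 610
Smallest max regret = 340 → Oats.

laplace → Oats; minimax regret → Oats (agree)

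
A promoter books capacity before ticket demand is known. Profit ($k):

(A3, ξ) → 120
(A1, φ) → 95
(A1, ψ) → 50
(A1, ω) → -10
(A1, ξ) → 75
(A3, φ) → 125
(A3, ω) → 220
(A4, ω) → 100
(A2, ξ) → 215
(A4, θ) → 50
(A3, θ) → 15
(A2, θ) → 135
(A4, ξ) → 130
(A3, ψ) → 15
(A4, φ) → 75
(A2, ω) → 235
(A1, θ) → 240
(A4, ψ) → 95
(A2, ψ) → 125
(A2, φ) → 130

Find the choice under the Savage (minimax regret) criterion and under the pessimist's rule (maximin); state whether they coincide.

Column bests: θ=240, φ=130, ψ=125, ω=235, ξ=215.
A1 regrets: 0, 35, 75, 245, 140 → max 245
A2 regrets: 105, 0, 0, 0, 0 → max 105
A3 regrets: 225, 5, 110, 15, 95 → max 225
A4 regrets: 190, 55, 30, 135, 85 → max 190
Smallest max regret = 105 → A2.
Row minima: A1=-10, A2=125, A3=15, A4=50
Best worst-case = 125 → A2.

minimax regret → A2; maximin → A2 (agree)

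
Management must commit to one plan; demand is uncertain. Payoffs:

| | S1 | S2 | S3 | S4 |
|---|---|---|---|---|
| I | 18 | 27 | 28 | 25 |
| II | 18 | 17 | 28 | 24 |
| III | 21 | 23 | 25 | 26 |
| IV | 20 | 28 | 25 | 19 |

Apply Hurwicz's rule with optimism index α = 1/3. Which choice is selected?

III

I: 1/3·28 + 2/3·18 = 64/3
II: 1/3·28 + 2/3·17 = 62/3
III: 1/3·26 + 2/3·21 = 68/3
IV: 1/3·28 + 2/3·19 = 22
Highest Hurwicz score = 68/3 → III.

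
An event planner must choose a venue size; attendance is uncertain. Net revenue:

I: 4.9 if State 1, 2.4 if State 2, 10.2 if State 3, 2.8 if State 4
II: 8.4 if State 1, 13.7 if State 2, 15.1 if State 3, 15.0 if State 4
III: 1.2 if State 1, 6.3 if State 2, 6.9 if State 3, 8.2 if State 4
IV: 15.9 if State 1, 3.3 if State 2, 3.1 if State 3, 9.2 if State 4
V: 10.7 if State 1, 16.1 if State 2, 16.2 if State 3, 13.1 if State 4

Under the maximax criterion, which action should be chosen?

V

Row maxima: I=10.2, II=15.1, III=8.2, IV=15.9, V=16.2
Best best-case = 16.2 → V.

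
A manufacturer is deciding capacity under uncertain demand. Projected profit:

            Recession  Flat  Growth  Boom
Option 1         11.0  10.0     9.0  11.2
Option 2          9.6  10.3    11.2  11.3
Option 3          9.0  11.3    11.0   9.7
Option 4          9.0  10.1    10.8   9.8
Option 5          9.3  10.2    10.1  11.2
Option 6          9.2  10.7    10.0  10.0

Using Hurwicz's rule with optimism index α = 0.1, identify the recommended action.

Option 2

Option 1: 0.1·11.2 + 0.9·9.0 = 9.22
Option 2: 0.1·11.3 + 0.9·9.6 = 9.77
Option 3: 0.1·11.3 + 0.9·9.0 = 9.23
Option 4: 0.1·10.8 + 0.9·9.0 = 9.18
Option 5: 0.1·11.2 + 0.9·9.3 = 9.49
Option 6: 0.1·10.7 + 0.9·9.2 = 9.35
Highest Hurwicz score = 9.77 → Option 2.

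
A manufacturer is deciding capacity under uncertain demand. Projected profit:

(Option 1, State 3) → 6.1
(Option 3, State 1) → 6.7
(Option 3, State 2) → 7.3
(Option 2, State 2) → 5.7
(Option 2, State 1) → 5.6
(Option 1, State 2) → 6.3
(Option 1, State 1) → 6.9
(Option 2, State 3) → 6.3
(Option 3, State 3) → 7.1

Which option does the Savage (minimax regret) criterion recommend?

Column bests: State 1=6.9, State 2=7.3, State 3=7.1.
Option 1 regrets: 0.0, 1.0, 1.0 → max 1.0
Option 2 regrets: 1.3, 1.6, 0.8 → max 1.6
Option 3 regrets: 0.2, 0.0, 0.0 → max 0.2
Smallest max regret = 0.2 → Option 3.

Option 3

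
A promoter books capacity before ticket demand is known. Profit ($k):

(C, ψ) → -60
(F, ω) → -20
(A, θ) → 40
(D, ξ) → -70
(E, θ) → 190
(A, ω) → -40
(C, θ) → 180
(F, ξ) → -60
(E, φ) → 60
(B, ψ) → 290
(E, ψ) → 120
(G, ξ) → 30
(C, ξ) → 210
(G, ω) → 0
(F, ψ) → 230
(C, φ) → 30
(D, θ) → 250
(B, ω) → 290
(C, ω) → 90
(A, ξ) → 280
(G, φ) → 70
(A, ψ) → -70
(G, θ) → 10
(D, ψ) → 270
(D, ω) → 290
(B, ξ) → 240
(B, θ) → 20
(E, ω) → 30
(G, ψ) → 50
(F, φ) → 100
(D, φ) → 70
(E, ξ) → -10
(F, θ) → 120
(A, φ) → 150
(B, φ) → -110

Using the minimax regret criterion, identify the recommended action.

Column bests: θ=250, φ=150, ψ=290, ω=290, ξ=280.
A regrets: 210, 0, 360, 330, 0 → max 360
B regrets: 230, 260, 0, 0, 40 → max 260
C regrets: 70, 120, 350, 200, 70 → max 350
D regrets: 0, 80, 20, 0, 350 → max 350
E regrets: 60, 90, 170, 260, 290 → max 290
F regrets: 130, 50, 60, 310, 340 → max 340
G regrets: 240, 80, 240, 290, 250 → max 290
Smallest max regret = 260 → B.

B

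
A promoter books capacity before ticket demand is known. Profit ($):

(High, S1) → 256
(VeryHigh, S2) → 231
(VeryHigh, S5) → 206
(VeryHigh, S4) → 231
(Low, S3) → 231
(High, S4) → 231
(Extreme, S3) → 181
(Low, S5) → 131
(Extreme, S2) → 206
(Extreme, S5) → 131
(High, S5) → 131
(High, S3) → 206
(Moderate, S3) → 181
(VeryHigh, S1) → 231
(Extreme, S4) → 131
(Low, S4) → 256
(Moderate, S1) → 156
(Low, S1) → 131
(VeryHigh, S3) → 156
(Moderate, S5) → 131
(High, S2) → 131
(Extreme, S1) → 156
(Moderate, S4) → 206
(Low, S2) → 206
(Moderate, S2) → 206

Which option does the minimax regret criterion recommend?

Column bests: S1=256, S2=231, S3=231, S4=256, S5=206.
Low regrets: 125, 25, 0, 0, 75 → max 125
Moderate regrets: 100, 25, 50, 50, 75 → max 100
High regrets: 0, 100, 25, 25, 75 → max 100
VeryHigh regrets: 25, 0, 75, 25, 0 → max 75
Extreme regrets: 100, 25, 50, 125, 75 → max 125
Smallest max regret = 75 → VeryHigh.

VeryHigh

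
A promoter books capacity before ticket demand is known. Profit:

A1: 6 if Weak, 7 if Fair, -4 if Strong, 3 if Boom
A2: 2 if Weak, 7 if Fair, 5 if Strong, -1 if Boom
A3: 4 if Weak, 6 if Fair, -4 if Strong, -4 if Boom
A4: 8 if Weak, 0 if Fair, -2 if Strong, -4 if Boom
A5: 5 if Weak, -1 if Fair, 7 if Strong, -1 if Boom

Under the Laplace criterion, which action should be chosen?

A2

Row averages: A1=3, A2=3.25, A3=0.5, A4=0.5, A5=2.5
Highest average = 3.25 → A2.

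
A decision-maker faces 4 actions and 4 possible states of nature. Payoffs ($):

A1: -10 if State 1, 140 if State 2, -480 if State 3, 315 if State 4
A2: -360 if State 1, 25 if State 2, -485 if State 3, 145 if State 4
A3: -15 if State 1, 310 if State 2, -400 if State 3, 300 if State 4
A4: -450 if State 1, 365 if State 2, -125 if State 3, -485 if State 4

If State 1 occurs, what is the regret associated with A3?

Best payoff under State 1 is -10.
Regret = -10 − (-15) = 5.

5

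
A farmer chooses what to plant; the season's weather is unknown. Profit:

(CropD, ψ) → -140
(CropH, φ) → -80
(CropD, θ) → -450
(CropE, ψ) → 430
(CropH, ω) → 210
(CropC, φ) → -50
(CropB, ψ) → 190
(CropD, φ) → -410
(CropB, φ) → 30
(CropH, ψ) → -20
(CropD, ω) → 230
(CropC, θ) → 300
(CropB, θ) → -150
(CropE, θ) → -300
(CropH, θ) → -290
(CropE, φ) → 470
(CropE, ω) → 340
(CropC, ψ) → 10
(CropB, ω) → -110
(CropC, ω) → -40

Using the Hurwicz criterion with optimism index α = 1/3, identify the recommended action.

CropC

CropE: 1/3·470 + 2/3·(-300) = -130/3
CropC: 1/3·300 + 2/3·(-50) = 200/3
CropH: 1/3·210 + 2/3·(-290) = -370/3
CropB: 1/3·190 + 2/3·(-150) = -110/3
CropD: 1/3·230 + 2/3·(-450) = -670/3
Highest Hurwicz score = 200/3 → CropC.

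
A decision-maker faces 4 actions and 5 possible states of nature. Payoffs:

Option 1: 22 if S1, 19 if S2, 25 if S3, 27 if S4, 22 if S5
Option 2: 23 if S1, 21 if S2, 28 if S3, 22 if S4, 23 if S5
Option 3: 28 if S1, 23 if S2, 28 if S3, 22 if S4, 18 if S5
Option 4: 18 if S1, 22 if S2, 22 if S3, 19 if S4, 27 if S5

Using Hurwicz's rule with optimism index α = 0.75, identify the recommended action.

Option 2

Option 1: 0.75·27 + 0.25·19 = 25
Option 2: 0.75·28 + 0.25·21 = 26.25
Option 3: 0.75·28 + 0.25·18 = 25.5
Option 4: 0.75·27 + 0.25·18 = 24.75
Highest Hurwicz score = 26.25 → Option 2.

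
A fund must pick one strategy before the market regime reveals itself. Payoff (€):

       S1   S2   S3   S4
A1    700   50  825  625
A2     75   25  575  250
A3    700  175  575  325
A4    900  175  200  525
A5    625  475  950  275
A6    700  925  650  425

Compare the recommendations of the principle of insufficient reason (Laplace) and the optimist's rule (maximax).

laplace → A6; maximax → A5 (disagree)

Row averages: A1=550, A2=231.25, A3=443.75, A4=450, A5=581.25, A6=675
Highest average = 675 → A6.
Row maxima: A1=825, A2=575, A3=700, A4=900, A5=950, A6=925
Best best-case = 950 → A5.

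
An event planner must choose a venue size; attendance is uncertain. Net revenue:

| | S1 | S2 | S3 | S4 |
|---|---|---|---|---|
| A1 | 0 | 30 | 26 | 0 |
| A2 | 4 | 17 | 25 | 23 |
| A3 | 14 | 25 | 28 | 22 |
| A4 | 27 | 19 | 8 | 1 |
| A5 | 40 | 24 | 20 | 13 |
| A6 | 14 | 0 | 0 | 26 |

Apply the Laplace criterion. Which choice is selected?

A5

Row averages: A1=14, A2=17.25, A3=22.25, A4=13.75, A5=24.25, A6=10
Highest average = 24.25 → A5.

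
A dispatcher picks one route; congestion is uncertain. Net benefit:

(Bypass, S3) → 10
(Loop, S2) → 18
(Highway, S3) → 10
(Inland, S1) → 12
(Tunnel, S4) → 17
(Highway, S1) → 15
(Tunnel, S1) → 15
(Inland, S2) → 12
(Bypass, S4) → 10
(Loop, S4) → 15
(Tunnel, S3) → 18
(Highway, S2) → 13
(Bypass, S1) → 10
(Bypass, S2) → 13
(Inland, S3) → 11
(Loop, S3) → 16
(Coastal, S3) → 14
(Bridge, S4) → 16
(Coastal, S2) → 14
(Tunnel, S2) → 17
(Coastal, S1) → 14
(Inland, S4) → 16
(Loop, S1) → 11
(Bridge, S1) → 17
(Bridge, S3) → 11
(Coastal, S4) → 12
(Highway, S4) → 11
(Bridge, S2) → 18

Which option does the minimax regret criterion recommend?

Tunnel

Column bests: S1=17, S2=18, S3=18, S4=17.
Highway regrets: 2, 5, 8, 6 → max 8
Loop regrets: 6, 0, 2, 2 → max 6
Inland regrets: 5, 6, 7, 1 → max 7
Coastal regrets: 3, 4, 4, 5 → max 5
Bridge regrets: 0, 0, 7, 1 → max 7
Bypass regrets: 7, 5, 8, 7 → max 8
Tunnel regrets: 2, 1, 0, 0 → max 2
Smallest max regret = 2 → Tunnel.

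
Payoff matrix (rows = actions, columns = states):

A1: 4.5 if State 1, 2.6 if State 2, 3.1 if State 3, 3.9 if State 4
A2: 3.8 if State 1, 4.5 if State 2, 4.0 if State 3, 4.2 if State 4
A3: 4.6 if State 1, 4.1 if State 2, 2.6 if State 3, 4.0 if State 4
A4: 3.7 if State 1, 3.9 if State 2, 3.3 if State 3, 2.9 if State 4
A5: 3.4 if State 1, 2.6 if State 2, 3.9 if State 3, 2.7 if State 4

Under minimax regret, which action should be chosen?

A2

Column bests: State 1=4.6, State 2=4.5, State 3=4.0, State 4=4.2.
A1 regrets: 0.1, 1.9, 0.9, 0.3 → max 1.9
A2 regrets: 0.8, 0.0, 0.0, 0.0 → max 0.8
A3 regrets: 0.0, 0.4, 1.4, 0.2 → max 1.4
A4 regrets: 0.9, 0.6, 0.7, 1.3 → max 1.3
A5 regrets: 1.2, 1.9, 0.1, 1.5 → max 1.9
Smallest max regret = 0.8 → A2.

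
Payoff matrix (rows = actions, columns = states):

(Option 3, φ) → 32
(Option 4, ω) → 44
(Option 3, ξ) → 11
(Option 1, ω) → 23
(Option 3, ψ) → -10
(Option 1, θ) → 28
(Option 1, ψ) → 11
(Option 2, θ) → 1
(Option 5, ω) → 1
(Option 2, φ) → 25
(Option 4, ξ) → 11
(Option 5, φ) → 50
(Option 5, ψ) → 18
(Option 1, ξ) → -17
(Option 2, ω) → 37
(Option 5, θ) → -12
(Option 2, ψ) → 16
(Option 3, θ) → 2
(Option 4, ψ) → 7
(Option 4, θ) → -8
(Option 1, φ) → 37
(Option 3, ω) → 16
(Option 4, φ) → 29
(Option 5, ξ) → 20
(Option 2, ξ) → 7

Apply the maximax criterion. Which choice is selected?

Option 5

Row maxima: Option 1=37, Option 2=37, Option 3=32, Option 4=44, Option 5=50
Best best-case = 50 → Option 5.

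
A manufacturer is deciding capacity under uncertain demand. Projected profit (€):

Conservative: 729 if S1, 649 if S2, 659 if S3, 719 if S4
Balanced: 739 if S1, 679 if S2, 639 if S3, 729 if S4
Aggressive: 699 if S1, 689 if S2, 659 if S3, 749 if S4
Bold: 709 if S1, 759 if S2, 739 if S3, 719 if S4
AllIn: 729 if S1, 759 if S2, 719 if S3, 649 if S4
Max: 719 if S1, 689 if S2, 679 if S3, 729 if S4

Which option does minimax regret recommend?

Column bests: S1=739, S2=759, S3=739, S4=749.
Conservative regrets: 10, 110, 80, 30 → max 110
Balanced regrets: 0, 80, 100, 20 → max 100
Aggressive regrets: 40, 70, 80, 0 → max 80
Bold regrets: 30, 0, 0, 30 → max 30
AllIn regrets: 10, 0, 20, 100 → max 100
Max regrets: 20, 70, 60, 20 → max 70
Smallest max regret = 30 → Bold.

Bold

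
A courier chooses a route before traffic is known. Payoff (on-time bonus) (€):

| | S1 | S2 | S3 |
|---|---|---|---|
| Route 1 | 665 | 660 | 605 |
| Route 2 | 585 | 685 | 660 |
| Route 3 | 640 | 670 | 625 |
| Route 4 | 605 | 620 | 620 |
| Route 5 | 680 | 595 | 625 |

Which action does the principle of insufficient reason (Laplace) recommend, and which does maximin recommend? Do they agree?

Row averages: Route 1=1930/3, Route 2=1930/3, Route 3=645, Route 4=615, Route 5=1900/3
Highest average = 645 → Route 3.
Row minima: Route 1=605, Route 2=585, Route 3=625, Route 4=605, Route 5=595
Best worst-case = 625 → Route 3.

laplace → Route 3; maximin → Route 3 (agree)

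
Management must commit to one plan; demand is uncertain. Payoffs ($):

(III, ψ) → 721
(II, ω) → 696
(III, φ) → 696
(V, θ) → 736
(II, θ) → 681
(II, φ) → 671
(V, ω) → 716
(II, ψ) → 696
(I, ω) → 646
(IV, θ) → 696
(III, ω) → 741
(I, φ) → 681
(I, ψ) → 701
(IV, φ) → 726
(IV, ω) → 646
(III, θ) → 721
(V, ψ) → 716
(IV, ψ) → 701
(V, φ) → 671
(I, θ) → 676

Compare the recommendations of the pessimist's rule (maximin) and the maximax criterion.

Row minima: I=646, II=671, III=696, IV=646, V=671
Best worst-case = 696 → III.
Row maxima: I=701, II=696, III=741, IV=726, V=736
Best best-case = 741 → III.

maximin → III; maximax → III (agree)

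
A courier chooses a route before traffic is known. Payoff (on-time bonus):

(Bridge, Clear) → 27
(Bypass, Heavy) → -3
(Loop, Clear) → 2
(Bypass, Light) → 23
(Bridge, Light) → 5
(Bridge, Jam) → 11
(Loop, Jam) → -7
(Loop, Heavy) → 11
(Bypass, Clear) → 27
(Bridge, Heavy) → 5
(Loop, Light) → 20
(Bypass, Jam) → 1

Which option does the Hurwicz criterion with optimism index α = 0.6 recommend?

Bridge

Loop: 0.6·20 + 0.4·(-7) = 9.2
Bypass: 0.6·27 + 0.4·(-3) = 15
Bridge: 0.6·27 + 0.4·5 = 18.2
Highest Hurwicz score = 18.2 → Bridge.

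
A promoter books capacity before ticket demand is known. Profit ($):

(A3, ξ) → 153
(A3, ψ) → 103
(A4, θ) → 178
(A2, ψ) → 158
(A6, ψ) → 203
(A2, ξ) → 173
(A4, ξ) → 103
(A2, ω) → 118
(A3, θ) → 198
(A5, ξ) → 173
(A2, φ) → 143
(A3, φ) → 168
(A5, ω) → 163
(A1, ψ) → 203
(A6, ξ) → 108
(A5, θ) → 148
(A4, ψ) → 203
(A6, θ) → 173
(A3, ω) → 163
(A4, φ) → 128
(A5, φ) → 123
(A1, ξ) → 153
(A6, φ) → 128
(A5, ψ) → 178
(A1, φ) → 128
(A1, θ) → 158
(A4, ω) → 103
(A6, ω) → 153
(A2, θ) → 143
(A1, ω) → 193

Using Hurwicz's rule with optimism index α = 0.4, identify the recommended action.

A1: 0.4·203 + 0.6·128 = 158
A2: 0.4·173 + 0.6·118 = 140
A3: 0.4·198 + 0.6·103 = 141
A4: 0.4·203 + 0.6·103 = 143
A5: 0.4·178 + 0.6·123 = 145
A6: 0.4·203 + 0.6·108 = 146
Highest Hurwicz score = 158 → A1.

A1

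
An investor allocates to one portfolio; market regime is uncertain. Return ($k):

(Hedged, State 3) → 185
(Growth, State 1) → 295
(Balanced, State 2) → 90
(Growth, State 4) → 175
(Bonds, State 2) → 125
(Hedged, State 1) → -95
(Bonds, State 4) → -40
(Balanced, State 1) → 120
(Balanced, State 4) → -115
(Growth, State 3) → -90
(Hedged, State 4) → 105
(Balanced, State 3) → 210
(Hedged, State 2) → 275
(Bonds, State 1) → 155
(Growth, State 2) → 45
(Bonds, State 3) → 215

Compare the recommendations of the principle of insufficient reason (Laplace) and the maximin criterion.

laplace → Hedged; maximin → Bonds (disagree)

Row averages: Growth=106.25, Hedged=117.5, Balanced=76.25, Bonds=113.75
Highest average = 117.5 → Hedged.
Row minima: Growth=-90, Hedged=-95, Balanced=-115, Bonds=-40
Best worst-case = -40 → Bonds.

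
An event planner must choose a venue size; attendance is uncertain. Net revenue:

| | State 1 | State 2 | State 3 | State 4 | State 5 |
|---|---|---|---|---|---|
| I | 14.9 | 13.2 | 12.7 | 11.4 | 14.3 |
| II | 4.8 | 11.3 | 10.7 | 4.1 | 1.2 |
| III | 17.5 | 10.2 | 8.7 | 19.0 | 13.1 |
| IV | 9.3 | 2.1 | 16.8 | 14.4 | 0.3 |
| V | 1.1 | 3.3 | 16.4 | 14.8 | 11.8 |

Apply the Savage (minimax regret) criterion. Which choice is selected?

I

Column bests: State 1=17.5, State 2=13.2, State 3=16.8, State 4=19.0, State 5=14.3.
I regrets: 2.6, 0.0, 4.1, 7.6, 0.0 → max 7.6
II regrets: 12.7, 1.9, 6.1, 14.9, 13.1 → max 14.9
III regrets: 0.0, 3.0, 8.1, 0.0, 1.2 → max 8.1
IV regrets: 8.2, 11.1, 0.0, 4.6, 14.0 → max 14.0
V regrets: 16.4, 9.9, 0.4, 4.2, 2.5 → max 16.4
Smallest max regret = 7.6 → I.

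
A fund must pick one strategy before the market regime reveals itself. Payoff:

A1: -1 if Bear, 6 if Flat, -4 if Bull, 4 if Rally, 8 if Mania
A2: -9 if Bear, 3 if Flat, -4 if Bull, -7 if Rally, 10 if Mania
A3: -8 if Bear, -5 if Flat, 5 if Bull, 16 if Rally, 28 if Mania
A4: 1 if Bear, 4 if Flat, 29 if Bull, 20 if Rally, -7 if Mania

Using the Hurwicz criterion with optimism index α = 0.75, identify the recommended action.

A4

A1: 0.75·8 + 0.25·(-4) = 5
A2: 0.75·10 + 0.25·(-9) = 5.25
A3: 0.75·28 + 0.25·(-8) = 19
A4: 0.75·29 + 0.25·(-7) = 20
Highest Hurwicz score = 20 → A4.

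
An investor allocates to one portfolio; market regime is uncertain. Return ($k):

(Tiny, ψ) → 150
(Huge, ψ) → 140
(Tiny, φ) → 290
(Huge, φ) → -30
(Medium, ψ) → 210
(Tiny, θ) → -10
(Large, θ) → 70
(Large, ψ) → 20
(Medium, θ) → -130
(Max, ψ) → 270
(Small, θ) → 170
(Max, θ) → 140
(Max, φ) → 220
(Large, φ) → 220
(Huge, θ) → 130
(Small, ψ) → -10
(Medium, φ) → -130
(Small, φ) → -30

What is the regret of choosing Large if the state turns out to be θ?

Best payoff under θ is 170.
Regret = 170 − 70 = 100.

100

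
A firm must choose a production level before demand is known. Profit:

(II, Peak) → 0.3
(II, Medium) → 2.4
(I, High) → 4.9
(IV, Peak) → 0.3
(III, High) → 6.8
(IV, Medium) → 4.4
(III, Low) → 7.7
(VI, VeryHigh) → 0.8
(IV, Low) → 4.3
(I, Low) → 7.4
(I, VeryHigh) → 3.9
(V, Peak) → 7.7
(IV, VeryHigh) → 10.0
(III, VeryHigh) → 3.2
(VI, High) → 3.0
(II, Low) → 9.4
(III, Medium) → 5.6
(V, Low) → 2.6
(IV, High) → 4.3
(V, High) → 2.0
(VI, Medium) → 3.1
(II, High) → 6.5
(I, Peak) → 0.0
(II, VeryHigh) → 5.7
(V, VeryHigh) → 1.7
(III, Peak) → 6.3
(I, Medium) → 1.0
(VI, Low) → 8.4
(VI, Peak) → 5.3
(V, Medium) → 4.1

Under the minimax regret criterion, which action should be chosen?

III

Column bests: Low=9.4, Medium=5.6, High=6.8, VeryHigh=10.0, Peak=7.7.
I regrets: 2.0, 4.6, 1.9, 6.1, 7.7 → max 7.7
II regrets: 0.0, 3.2, 0.3, 4.3, 7.4 → max 7.4
III regrets: 1.7, 0.0, 0.0, 6.8, 1.4 → max 6.8
IV regrets: 5.1, 1.2, 2.5, 0.0, 7.4 → max 7.4
V regrets: 6.8, 1.5, 4.8, 8.3, 0.0 → max 8.3
VI regrets: 1.0, 2.5, 3.8, 9.2, 2.4 → max 9.2
Smallest max regret = 6.8 → III.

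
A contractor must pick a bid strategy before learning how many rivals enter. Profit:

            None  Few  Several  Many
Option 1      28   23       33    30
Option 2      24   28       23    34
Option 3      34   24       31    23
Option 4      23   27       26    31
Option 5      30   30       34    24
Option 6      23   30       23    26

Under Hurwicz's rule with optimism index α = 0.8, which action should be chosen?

Option 5

Option 1: 0.8·33 + 0.2·23 = 31
Option 2: 0.8·34 + 0.2·23 = 31.8
Option 3: 0.8·34 + 0.2·23 = 31.8
Option 4: 0.8·31 + 0.2·23 = 29.4
Option 5: 0.8·34 + 0.2·24 = 32
Option 6: 0.8·30 + 0.2·23 = 28.6
Highest Hurwicz score = 32 → Option 5.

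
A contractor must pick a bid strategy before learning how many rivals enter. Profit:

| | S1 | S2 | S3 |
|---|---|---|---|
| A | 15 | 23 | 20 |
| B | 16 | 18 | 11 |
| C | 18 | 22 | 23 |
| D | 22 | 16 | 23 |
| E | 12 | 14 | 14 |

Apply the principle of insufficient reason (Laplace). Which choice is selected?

C

Row averages: A=58/3, B=15, C=21, D=61/3, E=40/3
Highest average = 21 → C.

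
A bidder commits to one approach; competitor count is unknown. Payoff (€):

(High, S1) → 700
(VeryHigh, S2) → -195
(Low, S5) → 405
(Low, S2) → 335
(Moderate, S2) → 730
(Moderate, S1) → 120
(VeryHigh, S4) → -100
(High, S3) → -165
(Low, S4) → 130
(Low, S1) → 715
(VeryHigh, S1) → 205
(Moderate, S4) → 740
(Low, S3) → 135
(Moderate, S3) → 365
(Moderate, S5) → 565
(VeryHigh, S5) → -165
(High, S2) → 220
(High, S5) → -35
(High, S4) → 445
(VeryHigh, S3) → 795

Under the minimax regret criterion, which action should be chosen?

Moderate

Column bests: S1=715, S2=730, S3=795, S4=740, S5=565.
Low regrets: 0, 395, 660, 610, 160 → max 660
Moderate regrets: 595, 0, 430, 0, 0 → max 595
High regrets: 15, 510, 960, 295, 600 → max 960
VeryHigh regrets: 510, 925, 0, 840, 730 → max 925
Smallest max regret = 595 → Moderate.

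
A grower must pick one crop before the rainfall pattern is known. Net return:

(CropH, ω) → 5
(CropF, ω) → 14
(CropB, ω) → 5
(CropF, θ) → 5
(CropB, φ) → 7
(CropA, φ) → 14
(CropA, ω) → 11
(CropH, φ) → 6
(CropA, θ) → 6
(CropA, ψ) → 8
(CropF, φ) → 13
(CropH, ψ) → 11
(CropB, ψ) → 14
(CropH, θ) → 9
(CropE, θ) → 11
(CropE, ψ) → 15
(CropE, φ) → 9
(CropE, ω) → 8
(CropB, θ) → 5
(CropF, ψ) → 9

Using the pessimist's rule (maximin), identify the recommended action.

CropE

Row minima: CropA=6, CropB=5, CropH=5, CropE=8, CropF=5
Best worst-case = 8 → CropE.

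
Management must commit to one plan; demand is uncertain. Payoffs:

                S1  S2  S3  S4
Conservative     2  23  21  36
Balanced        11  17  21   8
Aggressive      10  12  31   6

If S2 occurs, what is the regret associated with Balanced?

6

Best payoff under S2 is 23.
Regret = 23 − 17 = 6.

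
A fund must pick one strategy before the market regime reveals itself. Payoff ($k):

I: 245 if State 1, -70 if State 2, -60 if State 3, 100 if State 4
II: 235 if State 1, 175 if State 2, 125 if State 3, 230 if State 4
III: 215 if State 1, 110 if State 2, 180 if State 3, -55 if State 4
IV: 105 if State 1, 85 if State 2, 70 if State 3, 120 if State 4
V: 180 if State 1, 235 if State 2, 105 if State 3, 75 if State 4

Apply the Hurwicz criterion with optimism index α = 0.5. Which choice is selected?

I: 0.5·245 + 0.5·(-70) = 87.5
II: 0.5·235 + 0.5·125 = 180
III: 0.5·215 + 0.5·(-55) = 80
IV: 0.5·120 + 0.5·70 = 95
V: 0.5·235 + 0.5·75 = 155
Highest Hurwicz score = 180 → II.

II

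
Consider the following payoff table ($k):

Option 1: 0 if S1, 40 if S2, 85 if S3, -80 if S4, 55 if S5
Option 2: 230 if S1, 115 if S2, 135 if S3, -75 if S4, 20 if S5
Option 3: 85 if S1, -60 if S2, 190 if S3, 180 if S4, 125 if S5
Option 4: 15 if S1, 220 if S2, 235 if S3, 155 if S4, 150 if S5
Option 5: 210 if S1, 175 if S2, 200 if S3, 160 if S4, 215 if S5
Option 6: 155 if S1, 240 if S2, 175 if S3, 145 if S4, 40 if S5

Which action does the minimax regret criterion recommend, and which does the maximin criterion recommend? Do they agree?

Column bests: S1=230, S2=240, S3=235, S4=180, S5=215.
Option 1 regrets: 230, 200, 150, 260, 160 → max 260
Option 2 regrets: 0, 125, 100, 255, 195 → max 255
Option 3 regrets: 145, 300, 45, 0, 90 → max 300
Option 4 regrets: 215, 20, 0, 25, 65 → max 215
Option 5 regrets: 20, 65, 35, 20, 0 → max 65
Option 6 regrets: 75, 0, 60, 35, 175 → max 175
Smallest max regret = 65 → Option 5.
Row minima: Option 1=-80, Option 2=-75, Option 3=-60, Option 4=15, Option 5=160, Option 6=40
Best worst-case = 160 → Option 5.

minimax regret → Option 5; maximin → Option 5 (agree)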